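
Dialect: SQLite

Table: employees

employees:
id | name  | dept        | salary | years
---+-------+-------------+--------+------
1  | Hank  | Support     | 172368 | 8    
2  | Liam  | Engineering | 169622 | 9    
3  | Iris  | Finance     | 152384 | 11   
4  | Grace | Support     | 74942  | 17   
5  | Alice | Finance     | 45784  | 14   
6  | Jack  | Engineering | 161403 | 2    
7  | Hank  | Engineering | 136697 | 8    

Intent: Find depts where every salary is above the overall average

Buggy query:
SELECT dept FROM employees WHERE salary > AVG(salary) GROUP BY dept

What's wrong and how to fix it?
Bug: WHERE evaluates per row before aggregation, so AVG() is unavailable

Fix: Use a subquery for AVG and a HAVING MIN(...) filter so the condition holds for every row in the group

Corrected query:
SELECT dept FROM employees GROUP BY dept HAVING MIN(salary) > (SELECT AVG(salary) FROM employees)

Result:
dept       
-----------
Engineering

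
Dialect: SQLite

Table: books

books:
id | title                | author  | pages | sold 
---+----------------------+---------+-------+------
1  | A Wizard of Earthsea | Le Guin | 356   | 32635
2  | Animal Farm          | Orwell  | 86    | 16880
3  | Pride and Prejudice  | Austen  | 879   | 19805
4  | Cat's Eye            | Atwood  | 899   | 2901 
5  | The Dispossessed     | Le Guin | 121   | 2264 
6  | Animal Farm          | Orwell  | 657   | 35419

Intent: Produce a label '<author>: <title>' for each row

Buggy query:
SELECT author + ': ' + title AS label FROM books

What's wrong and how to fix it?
Bug: SQLite uses || for string concatenation; + coerces text to numbers (yielding 0)

Fix: Replace + with || to concatenate text

Corrected query:
SELECT author || ': ' || title AS label FROM books

Result:
label                        
-----------------------------
Le Guin: A Wizard of Earthsea
Orwell: Animal Farm          
Austen: Pride and Prejudice  
Atwood: Cat's Eye            
Le Guin: The Dispossessed    
Orwell: Animal Farm          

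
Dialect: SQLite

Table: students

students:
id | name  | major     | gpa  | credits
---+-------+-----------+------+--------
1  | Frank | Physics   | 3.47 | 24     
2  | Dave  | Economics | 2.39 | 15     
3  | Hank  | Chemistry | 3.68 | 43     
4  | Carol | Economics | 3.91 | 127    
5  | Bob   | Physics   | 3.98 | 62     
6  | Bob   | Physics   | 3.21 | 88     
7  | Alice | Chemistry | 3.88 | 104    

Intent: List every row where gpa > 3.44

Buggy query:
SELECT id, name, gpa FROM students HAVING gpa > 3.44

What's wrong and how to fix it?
Bug: HAVING filters the output of aggregation, but this query has no GROUP BY and no aggregate functions, so SQLite rejects it (HAVING clause on a non-aggregate query); the condition here is per row

Fix: Use WHERE for row-level filtering

Corrected query:
SELECT id, name, gpa FROM students WHERE gpa > 3.44

Result:
id | name  | gpa 
---+-------+-----
1  | Frank | 3.47
3  | Hank  | 3.68
4  | Carol | 3.91
5  | Bob   | 3.98
7  | Alice | 3.88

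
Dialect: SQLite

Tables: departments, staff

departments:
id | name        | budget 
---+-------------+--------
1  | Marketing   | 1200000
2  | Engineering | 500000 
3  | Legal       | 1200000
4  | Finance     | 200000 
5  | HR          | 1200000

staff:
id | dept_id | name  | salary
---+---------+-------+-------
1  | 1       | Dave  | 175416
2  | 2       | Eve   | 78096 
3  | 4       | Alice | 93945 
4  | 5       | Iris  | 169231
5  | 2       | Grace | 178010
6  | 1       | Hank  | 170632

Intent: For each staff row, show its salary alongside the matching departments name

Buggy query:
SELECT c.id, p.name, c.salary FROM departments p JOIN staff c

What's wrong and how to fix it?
Bug: Missing join condition: each staff row is matched to all departments rows instead of just its own

Fix: Add ON c.dept_id = p.id to the JOIN

Corrected query:
SELECT c.id, p.name, c.salary FROM departments p JOIN staff c ON c.dept_id = p.id

Result:
id | name        | salary
---+-------------+-------
1  | Marketing   | 175416
2  | Engineering | 78096 
3  | Finance     | 93945 
4  | HR          | 169231
5  | Engineering | 178010
6  | Marketing   | 170632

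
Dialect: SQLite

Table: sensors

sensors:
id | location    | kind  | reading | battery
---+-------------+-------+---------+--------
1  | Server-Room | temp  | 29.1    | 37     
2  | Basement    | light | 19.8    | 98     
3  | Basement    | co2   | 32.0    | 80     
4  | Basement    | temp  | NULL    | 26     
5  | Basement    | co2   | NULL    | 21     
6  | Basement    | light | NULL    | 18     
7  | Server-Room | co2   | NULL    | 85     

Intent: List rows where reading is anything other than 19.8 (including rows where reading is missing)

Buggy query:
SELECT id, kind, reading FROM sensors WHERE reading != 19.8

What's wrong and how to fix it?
Bug: Inequality against NULL is unknown, not true; rows with NULL are dropped

Fix: Add an explicit OR reading IS NULL to include the missing-value rows

Corrected query:
SELECT id, kind, reading FROM sensors WHERE reading != 19.8 OR reading IS NULL

Result:
id | kind  | reading
---+-------+--------
1  | temp  | 29.1   
3  | co2   | 32     
4  | temp  | NULL   
5  | co2   | NULL   
6  | light | NULL   
7  | co2   | NULL   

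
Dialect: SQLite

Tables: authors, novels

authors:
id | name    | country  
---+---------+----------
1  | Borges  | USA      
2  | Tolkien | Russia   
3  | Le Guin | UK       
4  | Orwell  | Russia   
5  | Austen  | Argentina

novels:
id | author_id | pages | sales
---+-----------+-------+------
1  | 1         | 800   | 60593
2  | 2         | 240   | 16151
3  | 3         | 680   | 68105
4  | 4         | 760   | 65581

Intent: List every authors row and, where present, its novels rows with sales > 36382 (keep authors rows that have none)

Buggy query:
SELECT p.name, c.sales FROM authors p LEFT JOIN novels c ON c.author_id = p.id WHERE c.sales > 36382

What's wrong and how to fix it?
Bug: Filtering c.sales in WHERE discards the NULL rows produced by LEFT JOIN, turning it into an inner join

Fix: Put 'c.sales > 36382' in the JOIN's ON clause instead of WHERE

Corrected query:
SELECT p.name, c.sales FROM authors p LEFT JOIN novels c ON c.author_id = p.id AND c.sales > 36382

Result:
name    | sales
--------+------
Borges  | 60593
Tolkien | NULL 
Le Guin | 68105
Orwell  | 65581
Austen  | NULL 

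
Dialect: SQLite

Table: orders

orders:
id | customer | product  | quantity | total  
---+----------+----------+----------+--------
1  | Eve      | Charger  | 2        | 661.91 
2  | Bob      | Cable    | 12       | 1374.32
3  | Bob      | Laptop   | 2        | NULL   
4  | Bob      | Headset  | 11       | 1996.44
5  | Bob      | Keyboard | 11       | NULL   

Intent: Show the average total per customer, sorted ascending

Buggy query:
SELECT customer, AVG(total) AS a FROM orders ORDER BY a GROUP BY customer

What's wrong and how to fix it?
Bug: GROUP BY must precede ORDER BY

Fix: Reorder: SELECT … FROM … GROUP BY … ORDER BY …

Corrected query:
SELECT customer, AVG(total) AS a FROM orders GROUP BY customer ORDER BY a

Result:
customer | a      
---------+--------
Eve      | 661.91 
Bob      | 1685.38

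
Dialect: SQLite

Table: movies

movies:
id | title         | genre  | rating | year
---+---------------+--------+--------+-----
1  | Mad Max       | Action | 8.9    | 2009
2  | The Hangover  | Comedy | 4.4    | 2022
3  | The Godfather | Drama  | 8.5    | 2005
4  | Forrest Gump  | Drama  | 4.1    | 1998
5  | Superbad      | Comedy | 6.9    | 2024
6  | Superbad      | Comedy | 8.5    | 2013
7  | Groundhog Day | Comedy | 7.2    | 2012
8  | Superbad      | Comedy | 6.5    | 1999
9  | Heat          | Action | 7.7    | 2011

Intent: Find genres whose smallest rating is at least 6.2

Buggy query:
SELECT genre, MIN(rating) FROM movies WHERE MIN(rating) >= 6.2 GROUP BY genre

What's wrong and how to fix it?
Bug: Aggregates like MIN are computed per group after WHERE runs

Fix: Replace WHERE with HAVING after the GROUP BY

Corrected query:
SELECT genre, MIN(rating) FROM movies GROUP BY genre HAVING MIN(rating) >= 6.2

Result:
genre  | MIN(rating)
-------+------------
Action | 7.7        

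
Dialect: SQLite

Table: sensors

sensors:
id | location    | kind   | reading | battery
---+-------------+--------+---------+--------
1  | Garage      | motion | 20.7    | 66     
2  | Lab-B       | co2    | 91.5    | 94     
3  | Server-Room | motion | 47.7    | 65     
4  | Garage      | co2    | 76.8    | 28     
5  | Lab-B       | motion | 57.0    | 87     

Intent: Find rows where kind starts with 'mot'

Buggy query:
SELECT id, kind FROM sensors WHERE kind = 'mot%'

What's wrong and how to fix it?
Bug: '=' compares the literal string including the % character; pattern matching needs LIKE

Fix: Use LIKE for wildcard pattern matching

Corrected query:
SELECT id, kind FROM sensors WHERE kind LIKE 'mot%'

Result:
id | kind  
---+-------
1  | motion
3  | motion
5  | motion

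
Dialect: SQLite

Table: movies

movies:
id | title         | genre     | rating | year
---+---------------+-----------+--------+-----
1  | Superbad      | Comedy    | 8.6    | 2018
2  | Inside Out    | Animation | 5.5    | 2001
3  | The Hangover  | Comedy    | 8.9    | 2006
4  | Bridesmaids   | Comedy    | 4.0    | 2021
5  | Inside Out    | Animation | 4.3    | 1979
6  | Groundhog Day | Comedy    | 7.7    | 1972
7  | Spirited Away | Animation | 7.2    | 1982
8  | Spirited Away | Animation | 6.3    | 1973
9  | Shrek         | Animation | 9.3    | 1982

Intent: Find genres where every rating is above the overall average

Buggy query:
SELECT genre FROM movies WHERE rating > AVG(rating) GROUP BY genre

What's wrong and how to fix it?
Bug: AVG() is an aggregate; it can't sit directly in WHERE

Fix: Use a subquery for AVG and a HAVING MIN(...) filter so the condition holds for every row in the group

Corrected query:
SELECT genre FROM movies GROUP BY genre HAVING MIN(rating) > (SELECT AVG(rating) FROM movies)

Result:
(no rows)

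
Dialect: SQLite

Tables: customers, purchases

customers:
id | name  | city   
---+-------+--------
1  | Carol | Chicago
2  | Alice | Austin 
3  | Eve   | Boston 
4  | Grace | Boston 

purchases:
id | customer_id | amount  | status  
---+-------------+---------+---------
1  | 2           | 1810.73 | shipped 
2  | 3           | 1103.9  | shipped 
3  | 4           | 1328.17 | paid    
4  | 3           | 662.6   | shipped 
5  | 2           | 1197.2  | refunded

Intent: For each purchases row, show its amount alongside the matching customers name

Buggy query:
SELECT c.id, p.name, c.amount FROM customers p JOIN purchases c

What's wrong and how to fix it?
Bug: JOIN with no ON clause produces a cartesian product; every purchases row pairs with every customers row

Fix: Add ON c.customer_id = p.id to the JOIN

Corrected query:
SELECT c.id, p.name, c.amount FROM customers p JOIN purchases c ON c.customer_id = p.id

Result:
id | name  | amount 
---+-------+--------
1  | Alice | 1810.73
2  | Eve   | 1103.9 
3  | Grace | 1328.17
4  | Eve   | 662.6  
5  | Alice | 1197.2 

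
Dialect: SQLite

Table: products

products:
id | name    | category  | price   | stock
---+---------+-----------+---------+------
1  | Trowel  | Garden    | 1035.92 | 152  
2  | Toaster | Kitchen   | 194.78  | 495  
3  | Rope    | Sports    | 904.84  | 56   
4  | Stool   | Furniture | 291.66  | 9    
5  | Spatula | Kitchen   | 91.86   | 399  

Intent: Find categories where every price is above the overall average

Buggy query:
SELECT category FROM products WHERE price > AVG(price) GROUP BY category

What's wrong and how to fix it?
Bug: WHERE evaluates per row before aggregation, so AVG() is unavailable

Fix: Use a subquery for AVG and a HAVING MIN(...) filter so the condition holds for every row in the group

Corrected query:
SELECT category FROM products GROUP BY category HAVING MIN(price) > (SELECT AVG(price) FROM products)

Result:
category
--------
Garden  
Sports  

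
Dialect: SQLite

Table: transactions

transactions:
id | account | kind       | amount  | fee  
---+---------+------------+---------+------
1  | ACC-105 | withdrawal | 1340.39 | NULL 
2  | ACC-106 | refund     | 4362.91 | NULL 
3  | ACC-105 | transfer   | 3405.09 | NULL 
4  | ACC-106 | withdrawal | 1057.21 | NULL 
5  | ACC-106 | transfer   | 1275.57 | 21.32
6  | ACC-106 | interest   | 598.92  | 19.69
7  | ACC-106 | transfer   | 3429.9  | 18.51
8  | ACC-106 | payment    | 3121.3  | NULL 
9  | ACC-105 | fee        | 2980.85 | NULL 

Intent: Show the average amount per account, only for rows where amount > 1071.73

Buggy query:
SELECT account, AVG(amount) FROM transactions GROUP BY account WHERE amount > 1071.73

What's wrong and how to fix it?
Bug: Row-level WHERE must come before GROUP BY in the clause order

Fix: Place WHERE between FROM and GROUP BY

Corrected query:
SELECT account, AVG(amount) FROM transactions WHERE amount > 1071.73 GROUP BY account

Result:
account | AVG(amount)
--------+------------
ACC-105 | 2575.443333
ACC-106 | 3047.42    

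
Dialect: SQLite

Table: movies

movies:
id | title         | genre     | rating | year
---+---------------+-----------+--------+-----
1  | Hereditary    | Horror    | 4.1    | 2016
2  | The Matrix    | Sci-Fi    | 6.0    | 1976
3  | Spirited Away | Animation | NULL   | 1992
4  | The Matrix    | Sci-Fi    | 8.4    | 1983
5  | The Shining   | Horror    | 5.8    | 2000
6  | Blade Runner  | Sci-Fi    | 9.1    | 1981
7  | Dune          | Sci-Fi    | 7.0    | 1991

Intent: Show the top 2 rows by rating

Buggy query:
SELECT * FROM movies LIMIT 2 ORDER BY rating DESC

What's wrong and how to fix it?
Bug: LIMIT must come after ORDER BY

Fix: Swap the clauses: ORDER BY first, then LIMIT

Corrected query:
SELECT * FROM movies ORDER BY rating DESC LIMIT 2

Result:
id | title        | genre  | rating | year
---+--------------+--------+--------+-----
6  | Blade Runner | Sci-Fi | 9.1    | 1981
4  | The Matrix   | Sci-Fi | 8.4    | 1983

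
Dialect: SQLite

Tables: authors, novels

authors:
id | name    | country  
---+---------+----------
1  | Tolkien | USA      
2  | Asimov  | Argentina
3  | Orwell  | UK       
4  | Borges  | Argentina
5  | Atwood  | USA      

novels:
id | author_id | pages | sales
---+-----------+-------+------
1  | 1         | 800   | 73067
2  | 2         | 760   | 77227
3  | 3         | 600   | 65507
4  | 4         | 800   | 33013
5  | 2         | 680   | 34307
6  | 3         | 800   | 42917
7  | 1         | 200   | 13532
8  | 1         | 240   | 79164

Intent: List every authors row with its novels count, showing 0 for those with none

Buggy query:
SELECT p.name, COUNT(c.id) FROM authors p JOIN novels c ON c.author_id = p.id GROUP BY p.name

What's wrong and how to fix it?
Bug: INNER JOIN drops authors rows that have no matching novels rows

Fix: Switch to LEFT JOIN to retain unmatched parent rows

Corrected query:
SELECT p.name, COUNT(c.id) FROM authors p LEFT JOIN novels c ON c.author_id = p.id GROUP BY p.name

Result:
name    | COUNT(c.id)
--------+------------
Asimov  | 2          
Atwood  | 0          
Borges  | 1          
Orwell  | 2          
Tolkien | 3          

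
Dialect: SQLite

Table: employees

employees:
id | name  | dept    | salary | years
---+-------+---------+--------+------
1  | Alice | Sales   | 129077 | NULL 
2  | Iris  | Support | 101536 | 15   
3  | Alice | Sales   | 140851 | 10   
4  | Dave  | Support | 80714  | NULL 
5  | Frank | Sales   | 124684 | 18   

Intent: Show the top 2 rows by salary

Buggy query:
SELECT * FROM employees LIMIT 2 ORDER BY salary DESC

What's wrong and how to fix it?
Bug: LIMIT must come after ORDER BY

Fix: Sort with ORDER BY, then apply LIMIT

Corrected query:
SELECT * FROM employees ORDER BY salary DESC LIMIT 2

Result:
id | name  | dept  | salary | years
---+-------+-------+--------+------
3  | Alice | Sales | 140851 | 10   
1  | Alice | Sales | 129077 | NULL 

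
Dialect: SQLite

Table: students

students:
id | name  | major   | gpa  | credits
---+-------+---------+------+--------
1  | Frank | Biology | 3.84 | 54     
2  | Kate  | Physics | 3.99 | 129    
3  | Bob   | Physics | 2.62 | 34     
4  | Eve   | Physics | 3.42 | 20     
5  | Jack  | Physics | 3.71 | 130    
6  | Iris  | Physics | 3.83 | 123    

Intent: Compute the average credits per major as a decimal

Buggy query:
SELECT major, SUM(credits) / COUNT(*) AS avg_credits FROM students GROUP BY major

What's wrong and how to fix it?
Bug: Both operands are integers, so '/' performs integer division and truncates

Fix: Cast one side to REAL so the division keeps the fractional part

Corrected query:
SELECT major, SUM(credits) * 1.0 / COUNT(*) AS avg_credits FROM students GROUP BY major

Result:
major   | avg_credits
--------+------------
Biology | 54         
Physics | 87.2       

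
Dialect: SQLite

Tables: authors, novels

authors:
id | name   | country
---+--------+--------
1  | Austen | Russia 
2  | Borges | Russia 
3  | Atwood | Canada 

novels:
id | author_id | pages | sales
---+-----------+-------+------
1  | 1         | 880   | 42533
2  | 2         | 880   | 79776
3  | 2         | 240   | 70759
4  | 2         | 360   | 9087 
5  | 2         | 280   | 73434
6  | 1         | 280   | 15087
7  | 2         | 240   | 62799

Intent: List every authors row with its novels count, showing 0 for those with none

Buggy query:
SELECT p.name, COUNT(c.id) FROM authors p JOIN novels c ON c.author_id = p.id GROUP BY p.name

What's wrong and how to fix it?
Bug: An inner join excludes parents with zero children

Fix: Use LEFT JOIN so parents without children still appear (COUNT(c.id) gives 0)

Corrected query:
SELECT p.name, COUNT(c.id) FROM authors p LEFT JOIN novels c ON c.author_id = p.id GROUP BY p.name

Result:
name   | COUNT(c.id)
-------+------------
Atwood | 0          
Austen | 2          
Borges | 5          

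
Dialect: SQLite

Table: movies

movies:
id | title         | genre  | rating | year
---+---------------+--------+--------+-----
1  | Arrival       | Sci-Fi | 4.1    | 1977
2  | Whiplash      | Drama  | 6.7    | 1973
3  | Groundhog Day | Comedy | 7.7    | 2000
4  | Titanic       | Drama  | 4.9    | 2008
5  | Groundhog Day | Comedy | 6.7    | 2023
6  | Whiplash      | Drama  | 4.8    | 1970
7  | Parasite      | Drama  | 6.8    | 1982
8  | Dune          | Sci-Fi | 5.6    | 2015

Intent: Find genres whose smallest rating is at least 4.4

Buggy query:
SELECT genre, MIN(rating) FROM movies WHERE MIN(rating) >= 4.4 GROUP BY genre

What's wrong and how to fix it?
Bug: MIN() in WHERE is a misuse of aggregate

Fix: Use HAVING for the per-group MIN condition

Corrected query:
SELECT genre, MIN(rating) FROM movies GROUP BY genre HAVING MIN(rating) >= 4.4

Result:
genre  | MIN(rating)
-------+------------
Comedy | 6.7        
Drama  | 4.8        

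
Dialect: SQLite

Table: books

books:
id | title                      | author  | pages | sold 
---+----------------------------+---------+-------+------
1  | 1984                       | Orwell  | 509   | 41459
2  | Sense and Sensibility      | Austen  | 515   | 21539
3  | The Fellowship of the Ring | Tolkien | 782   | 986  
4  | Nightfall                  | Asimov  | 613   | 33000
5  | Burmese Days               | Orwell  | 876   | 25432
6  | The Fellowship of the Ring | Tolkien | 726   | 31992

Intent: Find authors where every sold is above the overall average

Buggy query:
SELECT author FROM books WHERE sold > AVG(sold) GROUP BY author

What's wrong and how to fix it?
Bug: WHERE evaluates per row before aggregation, so AVG() is unavailable

Fix: Use a subquery for AVG and a HAVING MIN(...) filter so the condition holds for every row in the group

Corrected query:
SELECT author FROM books GROUP BY author HAVING MIN(sold) > (SELECT AVG(sold) FROM books)

Result:
author
------
Asimov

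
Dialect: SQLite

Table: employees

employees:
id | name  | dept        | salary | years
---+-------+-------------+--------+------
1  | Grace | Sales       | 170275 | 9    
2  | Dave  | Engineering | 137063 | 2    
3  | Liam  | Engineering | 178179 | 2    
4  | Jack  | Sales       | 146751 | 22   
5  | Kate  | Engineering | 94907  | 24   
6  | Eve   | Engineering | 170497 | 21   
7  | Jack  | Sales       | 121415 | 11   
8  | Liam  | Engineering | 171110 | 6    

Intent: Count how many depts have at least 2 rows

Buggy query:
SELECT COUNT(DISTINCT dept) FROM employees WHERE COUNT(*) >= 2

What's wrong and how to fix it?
Bug: WHERE filters individual rows, not groups, so a group-level COUNT is invalid there

Fix: Group first with HAVING COUNT(*) >= 2, then COUNT the resulting groups

Corrected query:
SELECT COUNT(*) FROM (SELECT dept FROM employees GROUP BY dept HAVING COUNT(*) >= 2)

Result:
COUNT(*)
--------
2       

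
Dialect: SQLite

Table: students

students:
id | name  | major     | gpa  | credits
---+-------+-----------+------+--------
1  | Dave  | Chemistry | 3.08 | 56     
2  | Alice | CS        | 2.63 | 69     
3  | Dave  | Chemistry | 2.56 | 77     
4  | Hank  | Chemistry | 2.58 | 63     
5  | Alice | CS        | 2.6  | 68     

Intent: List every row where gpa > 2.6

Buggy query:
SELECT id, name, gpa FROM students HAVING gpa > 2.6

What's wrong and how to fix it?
Bug: This is a non-aggregate query (no GROUP BY, no aggregates), so in SQLite the HAVING clause is invalid here; a row-level condition belongs in WHERE

Fix: Replace HAVING with WHERE since the condition applies to individual rows

Corrected query:
SELECT id, name, gpa FROM students WHERE gpa > 2.6

Result:
id | name  | gpa 
---+-------+-----
1  | Dave  | 3.08
2  | Alice | 2.63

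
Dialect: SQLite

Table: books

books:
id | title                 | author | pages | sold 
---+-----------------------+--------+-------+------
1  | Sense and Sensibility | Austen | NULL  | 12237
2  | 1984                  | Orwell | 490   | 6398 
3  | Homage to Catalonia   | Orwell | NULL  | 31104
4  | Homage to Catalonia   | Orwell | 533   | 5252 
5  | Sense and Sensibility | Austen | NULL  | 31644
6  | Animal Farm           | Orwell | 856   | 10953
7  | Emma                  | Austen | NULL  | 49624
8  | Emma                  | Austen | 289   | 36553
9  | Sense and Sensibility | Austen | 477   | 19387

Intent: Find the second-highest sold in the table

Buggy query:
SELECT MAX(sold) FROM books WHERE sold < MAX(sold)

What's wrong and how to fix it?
Bug: MAX(sold) on the right of the comparison is an aggregate-in-WHERE error

Fix: Put the inner MAX in a scalar subquery

Corrected query:
SELECT MAX(sold) FROM books WHERE sold < (SELECT MAX(sold) FROM books)

Result:
MAX(sold)
---------
36553    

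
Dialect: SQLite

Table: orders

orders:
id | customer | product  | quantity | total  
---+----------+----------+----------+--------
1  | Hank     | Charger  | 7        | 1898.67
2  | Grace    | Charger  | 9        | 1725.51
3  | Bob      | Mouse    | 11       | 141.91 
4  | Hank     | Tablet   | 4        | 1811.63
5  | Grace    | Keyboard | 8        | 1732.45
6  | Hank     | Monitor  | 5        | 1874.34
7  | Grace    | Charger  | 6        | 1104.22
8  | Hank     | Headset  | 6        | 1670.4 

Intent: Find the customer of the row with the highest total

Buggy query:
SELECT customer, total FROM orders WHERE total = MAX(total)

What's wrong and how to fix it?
Bug: MAX(total) is an aggregate and cannot be used directly in WHERE

Fix: Wrap MAX in a scalar subquery so WHERE compares against a single value

Corrected query:
SELECT customer, total FROM orders WHERE total = (SELECT MAX(total) FROM orders)

Result:
customer | total  
---------+--------
Hank     | 1898.67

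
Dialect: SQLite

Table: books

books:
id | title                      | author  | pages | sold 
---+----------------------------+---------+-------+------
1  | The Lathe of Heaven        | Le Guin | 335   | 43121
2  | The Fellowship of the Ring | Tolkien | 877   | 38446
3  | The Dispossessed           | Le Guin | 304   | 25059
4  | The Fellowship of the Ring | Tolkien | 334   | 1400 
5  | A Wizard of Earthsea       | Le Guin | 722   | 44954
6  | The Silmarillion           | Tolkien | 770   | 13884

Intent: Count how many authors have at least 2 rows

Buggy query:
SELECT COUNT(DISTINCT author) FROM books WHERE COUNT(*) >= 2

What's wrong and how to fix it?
Bug: COUNT(*) cannot appear in WHERE; the per-group count doesn't exist yet

Fix: Use a subquery that GROUPs and filters with HAVING, then count its rows

Corrected query:
SELECT COUNT(*) FROM (SELECT author FROM books GROUP BY author HAVING COUNT(*) >= 2)

Result:
COUNT(*)
--------
2       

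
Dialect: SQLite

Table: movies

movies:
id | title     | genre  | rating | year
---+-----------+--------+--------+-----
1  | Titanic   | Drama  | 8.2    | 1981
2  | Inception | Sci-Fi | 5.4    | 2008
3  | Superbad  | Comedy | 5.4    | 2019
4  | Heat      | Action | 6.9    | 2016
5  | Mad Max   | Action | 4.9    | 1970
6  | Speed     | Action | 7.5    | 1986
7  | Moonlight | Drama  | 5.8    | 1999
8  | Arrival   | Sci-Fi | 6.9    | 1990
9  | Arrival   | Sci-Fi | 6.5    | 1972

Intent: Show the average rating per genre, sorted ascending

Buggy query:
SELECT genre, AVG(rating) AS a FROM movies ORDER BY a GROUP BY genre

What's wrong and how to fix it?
Bug: GROUP BY must precede ORDER BY

Fix: Reorder: SELECT … FROM … GROUP BY … ORDER BY …

Corrected query:
SELECT genre, AVG(rating) AS a FROM movies GROUP BY genre ORDER BY a

Result:
genre  | a       
-------+---------
Comedy | 5.4     
Sci-Fi | 6.266667
Action | 6.433333
Drama  | 7       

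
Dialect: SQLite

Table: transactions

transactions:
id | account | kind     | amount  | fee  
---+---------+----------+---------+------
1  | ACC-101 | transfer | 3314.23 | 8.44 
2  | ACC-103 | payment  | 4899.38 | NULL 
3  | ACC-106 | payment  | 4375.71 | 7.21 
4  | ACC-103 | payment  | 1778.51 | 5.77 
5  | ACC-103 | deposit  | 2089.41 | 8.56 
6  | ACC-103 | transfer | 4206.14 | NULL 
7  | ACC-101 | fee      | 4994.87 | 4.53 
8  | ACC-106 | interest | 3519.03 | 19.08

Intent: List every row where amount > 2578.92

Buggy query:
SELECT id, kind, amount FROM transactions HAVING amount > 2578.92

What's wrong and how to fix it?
Bug: HAVING filters the output of aggregation, but this query has no GROUP BY and no aggregate functions, so SQLite rejects it (HAVING clause on a non-aggregate query); the condition here is per row

Fix: Replace HAVING with WHERE since the condition applies to individual rows

Corrected query:
SELECT id, kind, amount FROM transactions WHERE amount > 2578.92

Result:
id | kind     | amount 
---+----------+--------
1  | transfer | 3314.23
2  | payment  | 4899.38
3  | payment  | 4375.71
6  | transfer | 4206.14
7  | fee      | 4994.87
8  | interest | 3519.03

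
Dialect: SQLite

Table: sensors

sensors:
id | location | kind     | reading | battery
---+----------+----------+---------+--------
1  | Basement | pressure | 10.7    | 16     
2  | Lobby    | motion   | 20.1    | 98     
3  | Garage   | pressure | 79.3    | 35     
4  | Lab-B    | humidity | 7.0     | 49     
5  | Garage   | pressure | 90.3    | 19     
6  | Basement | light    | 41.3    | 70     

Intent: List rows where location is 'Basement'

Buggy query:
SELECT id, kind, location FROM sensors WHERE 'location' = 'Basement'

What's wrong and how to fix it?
Bug: 'location' in single quotes is a string literal, not the column; the comparison is literal-vs-literal and never true

Fix: Reference the column as location without single quotes

Corrected query:
SELECT id, kind, location FROM sensors WHERE location = 'Basement'

Result:
id | kind     | location
---+----------+---------
1  | pressure | Basement
6  | light    | Basement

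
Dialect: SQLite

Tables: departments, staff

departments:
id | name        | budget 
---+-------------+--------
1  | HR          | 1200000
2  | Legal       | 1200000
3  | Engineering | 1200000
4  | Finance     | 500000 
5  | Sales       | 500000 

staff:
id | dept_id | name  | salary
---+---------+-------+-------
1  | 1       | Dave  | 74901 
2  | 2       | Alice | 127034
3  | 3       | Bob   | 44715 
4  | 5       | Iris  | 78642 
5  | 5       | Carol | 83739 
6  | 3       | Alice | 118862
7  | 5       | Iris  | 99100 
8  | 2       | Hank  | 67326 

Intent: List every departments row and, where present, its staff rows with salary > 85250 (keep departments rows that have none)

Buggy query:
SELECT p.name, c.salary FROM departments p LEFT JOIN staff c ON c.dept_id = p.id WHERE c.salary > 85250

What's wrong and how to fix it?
Bug: Filtering c.salary in WHERE discards the NULL rows produced by LEFT JOIN, turning it into an inner join

Fix: Move the right-table condition into the ON clause so unmatched parents are kept

Corrected query:
SELECT p.name, c.salary FROM departments p LEFT JOIN staff c ON c.dept_id = p.id AND c.salary > 85250

Result:
name        | salary
------------+-------
HR          | NULL  
Legal       | 127034
Engineering | 118862
Finance     | NULL  
Sales       | 99100 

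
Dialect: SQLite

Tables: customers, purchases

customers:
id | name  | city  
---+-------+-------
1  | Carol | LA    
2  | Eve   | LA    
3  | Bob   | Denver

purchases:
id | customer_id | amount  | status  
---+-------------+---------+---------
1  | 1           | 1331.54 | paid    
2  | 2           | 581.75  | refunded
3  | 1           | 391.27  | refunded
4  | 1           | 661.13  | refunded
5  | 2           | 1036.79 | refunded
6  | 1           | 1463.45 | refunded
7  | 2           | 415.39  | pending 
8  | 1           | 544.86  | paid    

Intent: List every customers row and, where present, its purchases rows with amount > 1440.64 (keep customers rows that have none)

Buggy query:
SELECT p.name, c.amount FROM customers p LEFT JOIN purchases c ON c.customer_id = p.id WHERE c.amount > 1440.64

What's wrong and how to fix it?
Bug: A WHERE condition on the right-hand table after LEFT JOIN drops unmatched parents

Fix: Move the right-table condition into the ON clause so unmatched parents are kept

Corrected query:
SELECT p.name, c.amount FROM customers p LEFT JOIN purchases c ON c.customer_id = p.id AND c.amount > 1440.64

Result:
name  | amount 
------+--------
Carol | 1463.45
Eve   | NULL   
Bob   | NULL   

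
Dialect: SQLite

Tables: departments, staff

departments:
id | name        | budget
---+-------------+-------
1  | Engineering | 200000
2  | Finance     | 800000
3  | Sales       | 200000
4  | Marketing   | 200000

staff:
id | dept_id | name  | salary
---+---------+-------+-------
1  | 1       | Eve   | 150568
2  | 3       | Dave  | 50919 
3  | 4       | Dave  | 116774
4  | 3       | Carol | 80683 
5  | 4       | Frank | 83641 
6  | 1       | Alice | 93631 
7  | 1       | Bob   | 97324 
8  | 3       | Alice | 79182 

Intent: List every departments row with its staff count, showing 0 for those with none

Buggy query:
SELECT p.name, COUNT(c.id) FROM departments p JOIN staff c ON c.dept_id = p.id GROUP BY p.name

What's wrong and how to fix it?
Bug: INNER JOIN drops departments rows that have no matching staff rows

Fix: Use LEFT JOIN so parents without children still appear (COUNT(c.id) gives 0)

Corrected query:
SELECT p.name, COUNT(c.id) FROM departments p LEFT JOIN staff c ON c.dept_id = p.id GROUP BY p.name

Result:
name        | COUNT(c.id)
------------+------------
Engineering | 3          
Finance     | 0          
Marketing   | 2          
Sales       | 3          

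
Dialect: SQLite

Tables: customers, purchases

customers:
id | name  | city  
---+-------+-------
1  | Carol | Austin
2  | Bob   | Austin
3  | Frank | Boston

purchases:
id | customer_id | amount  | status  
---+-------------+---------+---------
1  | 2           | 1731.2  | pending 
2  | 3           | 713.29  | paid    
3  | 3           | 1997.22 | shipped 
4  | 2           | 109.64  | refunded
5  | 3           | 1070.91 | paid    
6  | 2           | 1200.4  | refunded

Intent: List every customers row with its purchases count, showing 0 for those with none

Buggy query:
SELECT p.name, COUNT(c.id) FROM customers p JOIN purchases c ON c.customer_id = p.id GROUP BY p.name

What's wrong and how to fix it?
Bug: An inner join excludes parents with zero children

Fix: Use LEFT JOIN so parents without children still appear (COUNT(c.id) gives 0)

Corrected query:
SELECT p.name, COUNT(c.id) FROM customers p LEFT JOIN purchases c ON c.customer_id = p.id GROUP BY p.name

Result:
name  | COUNT(c.id)
------+------------
Bob   | 3          
Carol | 0          
Frank | 3          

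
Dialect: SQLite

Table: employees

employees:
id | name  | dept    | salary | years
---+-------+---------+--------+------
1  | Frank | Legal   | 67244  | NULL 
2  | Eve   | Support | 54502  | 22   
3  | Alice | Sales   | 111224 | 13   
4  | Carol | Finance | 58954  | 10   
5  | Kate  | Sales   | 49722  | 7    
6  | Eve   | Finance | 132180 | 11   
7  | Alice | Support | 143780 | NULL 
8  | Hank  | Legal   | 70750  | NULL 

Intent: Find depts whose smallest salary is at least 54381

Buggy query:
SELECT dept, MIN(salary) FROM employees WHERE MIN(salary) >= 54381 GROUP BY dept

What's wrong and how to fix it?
Bug: MIN() in WHERE is a misuse of aggregate

Fix: Replace WHERE with HAVING after the GROUP BY

Corrected query:
SELECT dept, MIN(salary) FROM employees GROUP BY dept HAVING MIN(salary) >= 54381

Result:
dept    | MIN(salary)
--------+------------
Finance | 58954      
Legal   | 67244      
Support | 54502      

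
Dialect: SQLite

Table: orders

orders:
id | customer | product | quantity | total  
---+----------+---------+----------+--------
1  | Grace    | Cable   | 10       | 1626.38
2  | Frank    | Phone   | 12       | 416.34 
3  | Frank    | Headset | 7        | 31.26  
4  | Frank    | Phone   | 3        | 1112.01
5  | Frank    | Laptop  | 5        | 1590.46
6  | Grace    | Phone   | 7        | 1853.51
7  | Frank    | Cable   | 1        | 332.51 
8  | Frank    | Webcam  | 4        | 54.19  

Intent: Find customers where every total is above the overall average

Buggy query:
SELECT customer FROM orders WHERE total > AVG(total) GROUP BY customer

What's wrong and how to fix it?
Bug: AVG() is an aggregate; it can't sit directly in WHERE

Fix: Compute the overall average in a scalar subquery and compare each group's MIN against it in HAVING

Corrected query:
SELECT customer FROM orders GROUP BY customer HAVING MIN(total) > (SELECT AVG(total) FROM orders)

Result:
customer
--------
Grace   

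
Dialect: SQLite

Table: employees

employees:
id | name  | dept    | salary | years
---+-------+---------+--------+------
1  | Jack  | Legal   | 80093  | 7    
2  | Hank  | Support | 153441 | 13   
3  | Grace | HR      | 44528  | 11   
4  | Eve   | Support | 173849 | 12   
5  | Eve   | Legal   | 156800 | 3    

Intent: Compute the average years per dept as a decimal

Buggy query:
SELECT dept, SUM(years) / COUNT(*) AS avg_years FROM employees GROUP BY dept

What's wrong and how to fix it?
Bug: SUM(years) and COUNT(*) are both integers; the division truncates the fractional part

Fix: Cast one side to REAL so the division keeps the fractional part

Corrected query:
SELECT dept, SUM(years) * 1.0 / COUNT(*) AS avg_years FROM employees GROUP BY dept

Result:
dept    | avg_years
--------+----------
HR      | 11       
Legal   | 5        
Support | 12.5     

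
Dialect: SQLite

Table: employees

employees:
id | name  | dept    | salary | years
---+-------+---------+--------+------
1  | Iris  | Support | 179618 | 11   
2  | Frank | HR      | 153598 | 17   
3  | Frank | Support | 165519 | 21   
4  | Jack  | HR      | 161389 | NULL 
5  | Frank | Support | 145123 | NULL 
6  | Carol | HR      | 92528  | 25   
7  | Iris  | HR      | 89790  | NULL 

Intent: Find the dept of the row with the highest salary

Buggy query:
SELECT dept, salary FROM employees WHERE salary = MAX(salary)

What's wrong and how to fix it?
Bug: WHERE is evaluated per row; an aggregate over the whole table isn't defined there

Fix: Wrap MAX in a scalar subquery so WHERE compares against a single value

Corrected query:
SELECT dept, salary FROM employees WHERE salary = (SELECT MAX(salary) FROM employees)

Result:
dept    | salary
--------+-------
Support | 179618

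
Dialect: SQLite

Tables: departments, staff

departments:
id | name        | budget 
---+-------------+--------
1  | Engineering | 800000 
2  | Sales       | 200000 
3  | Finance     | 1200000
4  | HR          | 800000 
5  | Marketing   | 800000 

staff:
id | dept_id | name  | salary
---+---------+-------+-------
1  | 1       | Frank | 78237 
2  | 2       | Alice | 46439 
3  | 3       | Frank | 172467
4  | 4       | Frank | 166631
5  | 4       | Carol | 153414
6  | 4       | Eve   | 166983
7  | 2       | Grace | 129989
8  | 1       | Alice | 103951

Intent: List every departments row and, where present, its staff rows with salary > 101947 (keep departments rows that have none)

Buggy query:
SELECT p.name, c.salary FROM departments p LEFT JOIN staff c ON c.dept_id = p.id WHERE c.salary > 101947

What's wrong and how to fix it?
Bug: A WHERE condition on the right-hand table after LEFT JOIN drops unmatched parents

Fix: Put 'c.salary > 101947' in the JOIN's ON clause instead of WHERE

Corrected query:
SELECT p.name, c.salary FROM departments p LEFT JOIN staff c ON c.dept_id = p.id AND c.salary > 101947

Result:
name        | salary
------------+-------
Engineering | 103951
Sales       | 129989
Finance     | 172467
HR          | 153414
HR          | 166631
HR          | 166983
Marketing   | NULL  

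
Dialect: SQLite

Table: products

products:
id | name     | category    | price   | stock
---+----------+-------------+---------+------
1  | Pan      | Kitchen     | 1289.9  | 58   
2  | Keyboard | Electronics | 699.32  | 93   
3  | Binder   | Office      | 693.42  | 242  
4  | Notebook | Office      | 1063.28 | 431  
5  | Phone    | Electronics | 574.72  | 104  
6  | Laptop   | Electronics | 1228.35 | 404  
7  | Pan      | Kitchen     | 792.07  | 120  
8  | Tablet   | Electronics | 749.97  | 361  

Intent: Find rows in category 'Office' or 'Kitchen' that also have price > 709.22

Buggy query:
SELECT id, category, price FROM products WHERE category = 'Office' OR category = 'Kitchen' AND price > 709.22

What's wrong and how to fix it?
Bug: Without parentheses, AND is evaluated before OR, so the price filter only applies to the 'Kitchen' branch

Fix: Group the OR with parentheses (or use IN), then AND the threshold

Corrected query:
SELECT id, category, price FROM products WHERE (category = 'Office' OR category = 'Kitchen') AND price > 709.22

Result:
id | category | price  
---+----------+--------
1  | Kitchen  | 1289.9 
4  | Office   | 1063.28
7  | Kitchen  | 792.07 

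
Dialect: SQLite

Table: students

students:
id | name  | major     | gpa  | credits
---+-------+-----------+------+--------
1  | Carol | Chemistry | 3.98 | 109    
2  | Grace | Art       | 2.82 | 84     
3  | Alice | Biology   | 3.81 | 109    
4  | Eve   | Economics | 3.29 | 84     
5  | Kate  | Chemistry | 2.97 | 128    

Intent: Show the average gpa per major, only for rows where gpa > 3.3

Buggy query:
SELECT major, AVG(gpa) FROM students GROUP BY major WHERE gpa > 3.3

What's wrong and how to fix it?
Bug: WHERE cannot follow GROUP BY

Fix: Place WHERE between FROM and GROUP BY

Corrected query:
SELECT major, AVG(gpa) FROM students WHERE gpa > 3.3 GROUP BY major

Result:
major     | AVG(gpa)
----------+---------
Biology   | 3.81    
Chemistry | 3.98    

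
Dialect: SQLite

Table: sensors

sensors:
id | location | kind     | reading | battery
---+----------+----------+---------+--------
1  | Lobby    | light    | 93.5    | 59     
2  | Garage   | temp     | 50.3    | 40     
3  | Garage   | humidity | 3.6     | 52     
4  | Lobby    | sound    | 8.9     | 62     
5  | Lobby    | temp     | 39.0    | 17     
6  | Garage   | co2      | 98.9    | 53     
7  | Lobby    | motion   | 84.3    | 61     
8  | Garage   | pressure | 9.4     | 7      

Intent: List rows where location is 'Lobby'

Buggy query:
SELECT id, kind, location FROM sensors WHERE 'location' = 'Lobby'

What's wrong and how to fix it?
Bug: Single quotes denote string literals in SQL; the column name is being compared as a constant string

Fix: Reference the column as location without single quotes

Corrected query:
SELECT id, kind, location FROM sensors WHERE location = 'Lobby'

Result:
id | kind   | location
---+--------+---------
1  | light  | Lobby   
4  | sound  | Lobby   
5  | temp   | Lobby   
7  | motion | Lobby   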